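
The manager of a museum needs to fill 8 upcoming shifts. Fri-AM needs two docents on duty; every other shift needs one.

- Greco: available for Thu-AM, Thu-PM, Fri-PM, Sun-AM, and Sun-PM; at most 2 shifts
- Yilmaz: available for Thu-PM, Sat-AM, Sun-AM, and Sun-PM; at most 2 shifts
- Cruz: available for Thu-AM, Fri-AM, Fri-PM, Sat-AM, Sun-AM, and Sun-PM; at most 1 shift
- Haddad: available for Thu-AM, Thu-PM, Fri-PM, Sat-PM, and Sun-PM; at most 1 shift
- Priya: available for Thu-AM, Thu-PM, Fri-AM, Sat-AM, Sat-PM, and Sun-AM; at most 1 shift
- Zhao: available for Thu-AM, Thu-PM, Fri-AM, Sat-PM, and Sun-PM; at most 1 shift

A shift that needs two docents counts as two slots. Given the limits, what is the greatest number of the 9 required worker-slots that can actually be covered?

Total capacity across all docents is 2+2+1+1+1+1 = 8, and 9 slots are needed, so at most 8 can be filled.
An assignment achieving 8: Thu-AM→Zhao, Thu-PM→Yilmaz, Fri-AM→Cruz+Priya, Fri-PM→Greco, Sat-AM→Yilmaz, Sat-PM→Haddad, Sun-AM→Greco.
Loads: Greco 2/2, Yilmaz 2/2, Cruz 1/1, Haddad 1/1, Priya 1/1, Zhao 1/1.

8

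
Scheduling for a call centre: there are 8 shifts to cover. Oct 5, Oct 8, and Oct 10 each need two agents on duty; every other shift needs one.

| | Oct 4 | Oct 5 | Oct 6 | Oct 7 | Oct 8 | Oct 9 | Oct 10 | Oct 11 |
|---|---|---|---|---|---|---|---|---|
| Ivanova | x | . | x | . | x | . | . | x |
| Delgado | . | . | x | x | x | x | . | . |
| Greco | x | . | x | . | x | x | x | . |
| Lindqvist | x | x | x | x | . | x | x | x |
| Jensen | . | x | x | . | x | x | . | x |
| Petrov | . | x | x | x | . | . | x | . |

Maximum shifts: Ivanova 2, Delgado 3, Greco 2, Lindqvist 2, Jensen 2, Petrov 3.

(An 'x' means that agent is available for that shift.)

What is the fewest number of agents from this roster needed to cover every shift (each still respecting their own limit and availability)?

11 slots to fill and no one can take more than 3, so at least ⌈11/3⌉ = 4 agents are needed.
Any 4 agents together have capacity at most 3+3+2+2 = 10 < 11 slots, so 4 can never suffice.
Ivanova, Delgado, Greco, Lindqvist, and Jensen alone can cover everything: Oct 4→Ivanova, Oct 5→Lindqvist+Jensen, Oct 6→Delgado, Oct 7→Delgado, Oct 8→Greco+Jensen, Oct 9→Delgado, Oct 10→Greco+Lindqvist, Oct 11→Ivanova.

5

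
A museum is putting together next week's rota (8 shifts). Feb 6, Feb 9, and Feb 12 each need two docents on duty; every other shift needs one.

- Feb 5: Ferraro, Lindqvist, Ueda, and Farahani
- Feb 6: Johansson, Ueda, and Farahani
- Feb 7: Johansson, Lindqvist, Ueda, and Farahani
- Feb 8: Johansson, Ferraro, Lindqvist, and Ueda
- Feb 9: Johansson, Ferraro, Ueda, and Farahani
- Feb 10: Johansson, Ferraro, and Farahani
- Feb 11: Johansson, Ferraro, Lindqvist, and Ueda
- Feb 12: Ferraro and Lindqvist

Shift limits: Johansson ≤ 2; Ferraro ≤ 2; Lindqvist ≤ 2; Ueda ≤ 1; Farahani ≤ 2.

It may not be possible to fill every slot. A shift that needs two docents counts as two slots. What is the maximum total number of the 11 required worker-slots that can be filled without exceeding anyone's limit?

Total capacity across all docents is 2+2+2+1+2 = 9, and 11 slots are needed, so at most 9 can be filled.
An assignment achieving 9: Feb 5→Ferraro, Feb 6→Johansson+Ueda, Feb 7→Farahani, Feb 8→Lindqvist, Feb 9→Farahani, Feb 10→Johansson, Feb 12→Ferraro+Lindqvist.
Loads: Johansson 2/2, Ferraro 2/2, Lindqvist 2/2, Ueda 1/1, Farahani 2/2.

9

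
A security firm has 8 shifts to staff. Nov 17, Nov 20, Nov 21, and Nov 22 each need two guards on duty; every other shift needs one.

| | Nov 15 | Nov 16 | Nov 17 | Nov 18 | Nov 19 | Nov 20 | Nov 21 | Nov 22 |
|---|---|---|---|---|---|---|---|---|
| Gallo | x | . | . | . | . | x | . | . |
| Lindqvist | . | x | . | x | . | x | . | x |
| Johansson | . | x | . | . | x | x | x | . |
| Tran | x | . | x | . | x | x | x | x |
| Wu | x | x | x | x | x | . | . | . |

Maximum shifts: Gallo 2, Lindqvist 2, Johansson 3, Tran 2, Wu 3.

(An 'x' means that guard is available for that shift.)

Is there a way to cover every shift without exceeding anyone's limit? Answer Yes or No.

No

Total capacity is 12 and 12 slots are needed, so capacity alone doesn't rule it out.
Shifts {Nov 17, Nov 21, Nov 22} need 6 worker-slots in total, but the guards available for any of those shifts (Lindqvist, Johansson, Tran, and Wu) can supply at most 5 among them. So no valid schedule exists.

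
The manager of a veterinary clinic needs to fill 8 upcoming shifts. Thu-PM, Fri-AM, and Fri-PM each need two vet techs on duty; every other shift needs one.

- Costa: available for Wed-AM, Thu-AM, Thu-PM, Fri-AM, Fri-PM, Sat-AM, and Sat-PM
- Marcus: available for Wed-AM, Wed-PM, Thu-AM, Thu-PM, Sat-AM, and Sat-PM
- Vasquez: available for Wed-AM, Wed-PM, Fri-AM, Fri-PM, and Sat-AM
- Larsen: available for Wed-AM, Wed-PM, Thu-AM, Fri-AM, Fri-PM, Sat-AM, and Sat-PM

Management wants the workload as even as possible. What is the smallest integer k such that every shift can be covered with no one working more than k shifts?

3

With 4 vet techs and 11 worker-slots to fill, someone must work at least ⌈11/4⌉ = 3 shifts, so k ≥ 3.
k = 3 works: Wed-AM→Vasquez, Wed-PM→Marcus, Thu-AM→Costa, Thu-PM→Costa+Marcus, Fri-AM→Costa+Vasquez, Fri-PM→Vasquez+Larsen, Sat-AM→Larsen, Sat-PM→Marcus.
Loads: Costa 3, Marcus 3, Vasquez 3, Larsen 2 — all ≤ 3.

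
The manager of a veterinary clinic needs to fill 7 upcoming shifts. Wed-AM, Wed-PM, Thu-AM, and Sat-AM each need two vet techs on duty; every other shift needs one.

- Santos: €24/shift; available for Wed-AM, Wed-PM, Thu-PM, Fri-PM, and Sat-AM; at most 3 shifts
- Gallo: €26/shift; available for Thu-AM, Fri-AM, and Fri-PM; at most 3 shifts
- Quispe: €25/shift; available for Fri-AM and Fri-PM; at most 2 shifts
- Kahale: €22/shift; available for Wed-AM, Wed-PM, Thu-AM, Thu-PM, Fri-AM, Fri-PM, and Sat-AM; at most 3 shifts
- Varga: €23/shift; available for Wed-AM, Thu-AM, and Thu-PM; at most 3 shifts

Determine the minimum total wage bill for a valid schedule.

Wed-PM can only be covered by Santos and Kahale, so that assignment is forced.
Sat-AM can only be covered by Santos and Kahale, so that assignment is forced.
Picking the cheapest available vet tech for each shift independently would cost €248, but that ignores the shift limits.
An optimal schedule: Wed-AM→Varga+Santos, Wed-PM→Kahale+Santos, Thu-AM→Kahale+Varga, Thu-PM→Varga, Fri-AM→Quispe, Fri-PM→Quispe, Sat-AM→Kahale+Santos.
Total: 23 + 24 + 22 + 24 + 22 + 23 + 23 + 25 + 25 + 22 + 24 = €257.

€257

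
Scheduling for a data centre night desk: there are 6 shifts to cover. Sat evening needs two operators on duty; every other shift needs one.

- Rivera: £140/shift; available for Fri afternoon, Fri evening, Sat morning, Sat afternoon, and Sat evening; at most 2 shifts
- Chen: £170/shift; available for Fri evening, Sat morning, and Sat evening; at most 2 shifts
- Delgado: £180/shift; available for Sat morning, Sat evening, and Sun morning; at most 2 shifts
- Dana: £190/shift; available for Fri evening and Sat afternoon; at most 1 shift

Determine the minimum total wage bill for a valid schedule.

Fri afternoon can only be covered by Rivera, so that assignment is forced.
Sun morning can only be covered by Delgado, so that assignment is forced.
Picking the cheapest available operator for each shift independently would cost £1050, but that ignores the shift limits.
An optimal schedule: Fri afternoon→Rivera, Fri evening→Dana, Sat morning→Chen, Sat afternoon→Rivera, Sat evening→Chen+Delgado, Sun morning→Delgado.
Total: 140 + 190 + 170 + 140 + 170 + 180 + 180 = £1170.

£1170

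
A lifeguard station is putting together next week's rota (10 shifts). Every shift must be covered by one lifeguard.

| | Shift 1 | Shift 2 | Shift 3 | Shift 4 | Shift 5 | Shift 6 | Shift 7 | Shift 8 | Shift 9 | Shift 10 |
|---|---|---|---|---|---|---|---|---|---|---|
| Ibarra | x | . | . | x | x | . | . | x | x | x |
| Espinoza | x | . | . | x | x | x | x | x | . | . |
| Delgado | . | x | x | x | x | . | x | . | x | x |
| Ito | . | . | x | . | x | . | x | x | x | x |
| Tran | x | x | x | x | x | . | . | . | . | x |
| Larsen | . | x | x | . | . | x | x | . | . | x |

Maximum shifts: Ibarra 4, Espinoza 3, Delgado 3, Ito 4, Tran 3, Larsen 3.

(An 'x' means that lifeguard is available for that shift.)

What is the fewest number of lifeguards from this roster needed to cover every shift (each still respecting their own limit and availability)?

10 slots to fill and no one can take more than 4, so at least ⌈10/4⌉ = 3 lifeguards are needed.
Ibarra, Espinoza, and Delgado alone can cover everything: Shift 1→Ibarra, Shift 2→Delgado, Shift 3→Delgado, Shift 4→Espinoza, Shift 5→Delgado, Shift 6→Espinoza, Shift 7→Espinoza, Shift 8→Ibarra, Shift 9→Ibarra, Shift 10→Ibarra.

3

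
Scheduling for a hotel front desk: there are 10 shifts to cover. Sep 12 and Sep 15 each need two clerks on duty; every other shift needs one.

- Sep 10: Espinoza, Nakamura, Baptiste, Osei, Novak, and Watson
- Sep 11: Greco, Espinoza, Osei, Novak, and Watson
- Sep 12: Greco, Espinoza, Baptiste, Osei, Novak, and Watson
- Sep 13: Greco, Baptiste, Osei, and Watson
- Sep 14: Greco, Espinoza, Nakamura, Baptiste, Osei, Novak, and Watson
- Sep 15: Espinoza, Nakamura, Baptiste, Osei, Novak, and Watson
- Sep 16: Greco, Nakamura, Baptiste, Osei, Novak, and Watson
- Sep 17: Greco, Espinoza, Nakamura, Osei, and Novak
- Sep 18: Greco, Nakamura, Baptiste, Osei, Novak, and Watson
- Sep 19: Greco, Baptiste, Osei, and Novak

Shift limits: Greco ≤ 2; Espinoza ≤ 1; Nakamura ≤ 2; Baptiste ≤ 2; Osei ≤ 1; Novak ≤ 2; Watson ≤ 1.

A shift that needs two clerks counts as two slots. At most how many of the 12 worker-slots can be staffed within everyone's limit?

Total capacity across all clerks is 2+1+2+2+1+2+1 = 11, and 12 slots are needed, so at most 11 can be filled.
An assignment achieving 11: Sep 10→Nakamura, Sep 11→Espinoza, Sep 12→Baptiste+Osei, Sep 13→Greco, Sep 15→Baptiste+Novak, Sep 16→Novak, Sep 17→Nakamura, Sep 18→Watson, Sep 19→Greco.
Loads: Greco 2/2, Espinoza 1/1, Nakamura 2/2, Baptiste 2/2, Osei 1/1, Novak 2/2, Watson 1/1.

11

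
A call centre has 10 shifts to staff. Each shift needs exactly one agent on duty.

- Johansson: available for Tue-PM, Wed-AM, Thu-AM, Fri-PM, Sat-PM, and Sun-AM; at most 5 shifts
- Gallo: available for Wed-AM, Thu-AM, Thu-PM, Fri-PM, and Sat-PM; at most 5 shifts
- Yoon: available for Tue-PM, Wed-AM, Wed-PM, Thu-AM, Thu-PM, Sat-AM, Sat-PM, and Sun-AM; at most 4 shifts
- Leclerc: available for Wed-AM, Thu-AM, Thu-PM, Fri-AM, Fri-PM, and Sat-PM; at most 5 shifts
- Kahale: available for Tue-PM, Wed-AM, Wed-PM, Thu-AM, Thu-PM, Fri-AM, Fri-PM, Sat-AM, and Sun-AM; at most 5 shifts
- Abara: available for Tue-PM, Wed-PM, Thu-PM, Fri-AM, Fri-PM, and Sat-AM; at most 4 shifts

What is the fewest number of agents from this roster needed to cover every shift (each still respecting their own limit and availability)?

2

10 slots to fill and no one can take more than 5, so at least ⌈10/5⌉ = 2 agents are needed.
Johansson and Kahale alone can cover everything: Tue-PM→Johansson, Wed-AM→Johansson, Wed-PM→Kahale, Thu-AM→Johansson, Thu-PM→Kahale, Fri-AM→Kahale, Fri-PM→Johansson, Sat-AM→Kahale, Sat-PM→Johansson, Sun-AM→Kahale.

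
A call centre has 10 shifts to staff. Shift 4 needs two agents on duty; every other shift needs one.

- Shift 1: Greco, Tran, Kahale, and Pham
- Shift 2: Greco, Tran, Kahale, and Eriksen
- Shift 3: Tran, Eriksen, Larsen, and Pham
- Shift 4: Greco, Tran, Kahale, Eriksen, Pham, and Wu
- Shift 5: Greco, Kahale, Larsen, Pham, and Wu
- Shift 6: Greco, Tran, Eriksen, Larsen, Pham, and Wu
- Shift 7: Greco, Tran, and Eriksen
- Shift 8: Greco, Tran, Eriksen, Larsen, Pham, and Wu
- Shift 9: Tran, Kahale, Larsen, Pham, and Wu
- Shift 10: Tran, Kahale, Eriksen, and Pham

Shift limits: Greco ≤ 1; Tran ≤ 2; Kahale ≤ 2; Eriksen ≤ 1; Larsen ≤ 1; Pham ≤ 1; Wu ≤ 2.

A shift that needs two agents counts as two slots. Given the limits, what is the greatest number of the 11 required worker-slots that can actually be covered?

Total capacity across all agents is 1+2+2+1+1+1+2 = 10, and 11 slots are needed, so at most 10 can be filled.
An assignment achieving 10: Shift 1→Tran, Shift 2→Tran, Shift 3→Eriksen, Shift 4→Pham+Wu, Shift 5→Kahale, Shift 6→Wu, Shift 7→Greco, Shift 9→Larsen, Shift 10→Kahale.
Loads: Greco 1/1, Tran 2/2, Kahale 2/2, Eriksen 1/1, Larsen 1/1, Pham 1/1, Wu 2/2.

10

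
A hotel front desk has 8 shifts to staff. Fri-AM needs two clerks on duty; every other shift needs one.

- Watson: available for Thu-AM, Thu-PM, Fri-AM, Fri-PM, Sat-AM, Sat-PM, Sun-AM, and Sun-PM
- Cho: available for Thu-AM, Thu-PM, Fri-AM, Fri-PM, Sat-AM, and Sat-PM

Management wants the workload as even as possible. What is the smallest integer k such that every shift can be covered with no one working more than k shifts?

5

With 2 clerks and 9 worker-slots to fill, someone must work at least ⌈9/2⌉ = 5 shifts, so k ≥ 5.
k = 5 works: Thu-AM→Watson, Thu-PM→Watson, Fri-AM→Watson+Cho, Fri-PM→Cho, Sat-AM→Cho, Sat-PM→Cho, Sun-AM→Watson, Sun-PM→Watson.
Loads: Watson 5, Cho 4 — all ≤ 5.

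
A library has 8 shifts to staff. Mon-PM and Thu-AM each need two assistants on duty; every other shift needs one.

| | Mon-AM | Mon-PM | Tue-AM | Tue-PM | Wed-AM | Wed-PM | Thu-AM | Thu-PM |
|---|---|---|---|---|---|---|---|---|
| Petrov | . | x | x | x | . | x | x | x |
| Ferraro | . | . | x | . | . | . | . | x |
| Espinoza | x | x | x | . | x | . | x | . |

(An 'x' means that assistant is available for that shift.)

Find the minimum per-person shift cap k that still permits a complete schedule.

With 3 assistants and 10 worker-slots to fill, someone must work at least ⌈10/3⌉ = 4 shifts, so k ≥ 4.
k = 4 works: Mon-AM→Espinoza, Mon-PM→Petrov+Espinoza, Tue-AM→Ferraro, Tue-PM→Petrov, Wed-AM→Espinoza, Wed-PM→Petrov, Thu-AM→Petrov+Espinoza, Thu-PM→Ferraro.
Loads: Petrov 4, Ferraro 2, Espinoza 4 — all ≤ 4.

4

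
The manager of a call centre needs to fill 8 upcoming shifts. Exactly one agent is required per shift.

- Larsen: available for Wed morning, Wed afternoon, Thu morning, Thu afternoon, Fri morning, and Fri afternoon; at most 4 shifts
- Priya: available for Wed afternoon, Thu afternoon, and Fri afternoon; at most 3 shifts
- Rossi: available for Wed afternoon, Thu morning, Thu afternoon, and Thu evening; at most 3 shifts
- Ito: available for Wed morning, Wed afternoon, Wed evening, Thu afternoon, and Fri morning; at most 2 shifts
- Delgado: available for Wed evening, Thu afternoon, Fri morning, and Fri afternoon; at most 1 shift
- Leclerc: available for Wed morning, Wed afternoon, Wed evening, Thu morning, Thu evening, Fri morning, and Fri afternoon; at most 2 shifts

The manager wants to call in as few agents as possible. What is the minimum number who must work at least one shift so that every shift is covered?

8 slots to fill and no one can take more than 4, so at least ⌈8/4⌉ = 2 agents are needed.
Any 2 agents together have capacity at most 4+3 = 7 < 8 slots, so 2 can never suffice.
Larsen, Priya, and Leclerc alone can cover everything: Wed morning→Larsen, Wed afternoon→Priya, Wed evening→Leclerc, Thu morning→Larsen, Thu afternoon→Larsen, Thu evening→Leclerc, Fri morning→Larsen, Fri afternoon→Priya.

3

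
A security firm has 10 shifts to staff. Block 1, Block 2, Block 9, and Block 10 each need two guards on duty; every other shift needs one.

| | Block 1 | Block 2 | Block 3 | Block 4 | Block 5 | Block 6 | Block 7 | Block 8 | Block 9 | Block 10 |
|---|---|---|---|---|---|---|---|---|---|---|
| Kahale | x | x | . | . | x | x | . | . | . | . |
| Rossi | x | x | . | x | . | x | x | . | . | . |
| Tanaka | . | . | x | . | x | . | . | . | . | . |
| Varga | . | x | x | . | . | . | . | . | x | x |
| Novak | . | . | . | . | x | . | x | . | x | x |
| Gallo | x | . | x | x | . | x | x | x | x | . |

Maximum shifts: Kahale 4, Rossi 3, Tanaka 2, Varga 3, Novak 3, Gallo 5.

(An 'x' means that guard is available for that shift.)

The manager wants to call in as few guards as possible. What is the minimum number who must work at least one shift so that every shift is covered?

14 slots to fill and no one can take more than 5, so at least ⌈14/5⌉ = 3 guards are needed.
Any 3 guards together have capacity at most 5+4+3 = 12 < 14 slots, so 3 can never suffice.
Kahale, Varga, Novak, and Gallo alone can cover everything: Block 1→Kahale+Gallo, Block 2→Kahale+Varga, Block 3→Varga, Block 4→Gallo, Block 5→Kahale, Block 6→Kahale, Block 7→Novak, Block 8→Gallo, Block 9→Novak+Gallo, Block 10→Varga+Novak.

4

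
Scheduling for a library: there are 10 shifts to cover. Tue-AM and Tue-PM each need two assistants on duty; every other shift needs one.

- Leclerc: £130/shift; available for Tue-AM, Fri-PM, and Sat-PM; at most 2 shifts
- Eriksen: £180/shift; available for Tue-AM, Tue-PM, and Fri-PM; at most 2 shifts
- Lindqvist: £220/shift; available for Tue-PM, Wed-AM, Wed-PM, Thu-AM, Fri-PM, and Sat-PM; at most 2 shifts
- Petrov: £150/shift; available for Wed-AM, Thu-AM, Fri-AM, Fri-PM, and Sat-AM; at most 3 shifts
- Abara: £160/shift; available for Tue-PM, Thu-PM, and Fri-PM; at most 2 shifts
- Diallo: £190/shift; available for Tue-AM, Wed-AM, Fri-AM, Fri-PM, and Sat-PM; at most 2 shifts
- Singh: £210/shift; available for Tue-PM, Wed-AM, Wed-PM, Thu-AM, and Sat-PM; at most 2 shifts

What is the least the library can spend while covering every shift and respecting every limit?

Thu-PM can only be covered by Abara, so that assignment is forced.
Sat-AM can only be covered by Petrov, so that assignment is forced.
Picking the cheapest available assistant for each shift independently would cost £1880, but that ignores the shift limits.
An optimal schedule: Tue-AM→Leclerc+Eriksen, Tue-PM→Abara+Eriksen, Wed-AM→Diallo, Wed-PM→Singh, Thu-AM→Petrov, Thu-PM→Abara, Fri-AM→Petrov, Fri-PM→Diallo, Sat-AM→Petrov, Sat-PM→Leclerc.
Total: 130 + 180 + 160 + 180 + 190 + 210 + 150 + 160 + 150 + 190 + 150 + 130 = £1980.

£1980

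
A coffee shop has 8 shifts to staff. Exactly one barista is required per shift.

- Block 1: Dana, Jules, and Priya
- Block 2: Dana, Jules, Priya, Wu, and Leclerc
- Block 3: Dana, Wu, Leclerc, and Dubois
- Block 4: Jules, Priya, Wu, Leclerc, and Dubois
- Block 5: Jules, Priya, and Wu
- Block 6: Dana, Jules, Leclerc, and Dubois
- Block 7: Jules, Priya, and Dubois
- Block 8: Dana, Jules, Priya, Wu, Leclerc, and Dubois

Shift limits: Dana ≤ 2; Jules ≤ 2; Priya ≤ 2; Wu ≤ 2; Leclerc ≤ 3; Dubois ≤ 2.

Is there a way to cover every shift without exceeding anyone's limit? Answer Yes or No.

One valid schedule: Block 1→Dana, Block 2→Priya, Block 3→Dana, Block 4→Priya, Block 5→Jules, Block 6→Leclerc, Block 7→Jules, Block 8→Wu.
Loads: Dana 2/2, Jules 2/2, Priya 2/2, Wu 1/2, Leclerc 1/3, Dubois 0/2 — all within limits.

Yes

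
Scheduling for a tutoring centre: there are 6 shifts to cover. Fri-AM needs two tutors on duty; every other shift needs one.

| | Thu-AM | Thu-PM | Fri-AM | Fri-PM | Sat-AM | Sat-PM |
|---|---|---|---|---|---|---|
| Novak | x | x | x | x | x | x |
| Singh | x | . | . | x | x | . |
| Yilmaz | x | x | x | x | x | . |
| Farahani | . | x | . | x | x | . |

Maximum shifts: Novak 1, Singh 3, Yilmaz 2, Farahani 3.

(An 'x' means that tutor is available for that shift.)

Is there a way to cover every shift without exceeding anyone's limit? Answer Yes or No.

No

Total capacity is 9 and 7 slots are needed, so capacity alone doesn't rule it out.
Shifts {Fri-AM, Sat-PM} need 3 worker-slots in total, but the tutors available for any of those shifts (Novak and Yilmaz) can supply at most 2 among them. So no valid schedule exists.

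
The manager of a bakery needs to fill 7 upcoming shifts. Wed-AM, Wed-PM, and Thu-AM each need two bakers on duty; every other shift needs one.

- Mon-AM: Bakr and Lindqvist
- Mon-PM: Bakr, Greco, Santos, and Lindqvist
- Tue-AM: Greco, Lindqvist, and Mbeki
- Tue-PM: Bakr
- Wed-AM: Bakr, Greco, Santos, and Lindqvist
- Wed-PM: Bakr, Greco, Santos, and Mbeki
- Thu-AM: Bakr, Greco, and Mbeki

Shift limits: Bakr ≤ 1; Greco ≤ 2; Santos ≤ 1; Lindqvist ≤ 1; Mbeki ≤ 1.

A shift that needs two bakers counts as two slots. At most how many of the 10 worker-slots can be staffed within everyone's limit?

6

Total capacity across all bakers is 1+2+1+1+1 = 6, and 10 slots are needed, so at most 6 can be filled.
An assignment achieving 6: Mon-AM→Lindqvist, Mon-PM→Santos, Tue-AM→Greco, Tue-PM→Bakr, Thu-AM→Greco+Mbeki.
Loads: Bakr 1/1, Greco 2/2, Santos 1/1, Lindqvist 1/1, Mbeki 1/1.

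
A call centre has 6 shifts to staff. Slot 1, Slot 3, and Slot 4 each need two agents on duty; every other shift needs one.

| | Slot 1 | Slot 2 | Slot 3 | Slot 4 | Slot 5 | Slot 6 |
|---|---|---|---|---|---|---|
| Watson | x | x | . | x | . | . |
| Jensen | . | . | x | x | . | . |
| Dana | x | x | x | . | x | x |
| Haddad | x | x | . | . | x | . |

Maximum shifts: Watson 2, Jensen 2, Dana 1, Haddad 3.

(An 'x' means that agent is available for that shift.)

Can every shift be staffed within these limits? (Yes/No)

No

Shifts {Slot 3, Slot 6} need 3 worker-slots in total, but the agents available for any of those shifts (Jensen and Dana) can supply at most 2 among them. So no valid schedule exists.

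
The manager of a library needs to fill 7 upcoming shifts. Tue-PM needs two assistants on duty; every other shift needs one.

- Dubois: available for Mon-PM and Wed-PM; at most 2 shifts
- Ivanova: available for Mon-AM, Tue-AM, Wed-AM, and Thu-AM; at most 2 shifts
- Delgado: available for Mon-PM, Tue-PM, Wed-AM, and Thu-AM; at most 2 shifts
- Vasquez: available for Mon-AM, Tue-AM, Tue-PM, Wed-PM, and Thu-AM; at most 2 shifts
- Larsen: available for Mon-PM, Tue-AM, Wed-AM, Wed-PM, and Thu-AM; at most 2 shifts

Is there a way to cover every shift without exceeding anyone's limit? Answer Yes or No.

Yes

Tue-PM can only be covered by Delgado and Vasquez, so that assignment is forced.
One valid schedule: Mon-AM→Ivanova, Mon-PM→Dubois, Tue-AM→Ivanova, Tue-PM→Delgado+Vasquez, Wed-AM→Delgado, Wed-PM→Dubois, Thu-AM→Vasquez.
Loads: Dubois 2/2, Ivanova 2/2, Delgado 2/2, Vasquez 2/2, Larsen 0/2 — all within limits.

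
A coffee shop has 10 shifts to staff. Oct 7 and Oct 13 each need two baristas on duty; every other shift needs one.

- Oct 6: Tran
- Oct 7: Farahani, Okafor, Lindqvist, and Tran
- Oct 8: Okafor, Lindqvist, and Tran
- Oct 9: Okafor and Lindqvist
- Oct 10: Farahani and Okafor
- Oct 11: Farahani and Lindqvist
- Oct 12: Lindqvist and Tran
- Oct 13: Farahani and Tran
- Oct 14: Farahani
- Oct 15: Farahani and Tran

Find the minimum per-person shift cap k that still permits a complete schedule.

With 4 baristas and 12 worker-slots to fill, someone must work at least ⌈12/4⌉ = 3 shifts, so k ≥ 3.
k = 3 works: Oct 6→Tran, Oct 7→Okafor+Lindqvist, Oct 8→Okafor, Oct 9→Okafor, Oct 10→Farahani, Oct 11→Lindqvist, Oct 12→Lindqvist, Oct 13→Farahani+Tran, Oct 14→Farahani, Oct 15→Tran.
Loads: Farahani 3, Okafor 3, Lindqvist 3, Tran 3 — all ≤ 3.

3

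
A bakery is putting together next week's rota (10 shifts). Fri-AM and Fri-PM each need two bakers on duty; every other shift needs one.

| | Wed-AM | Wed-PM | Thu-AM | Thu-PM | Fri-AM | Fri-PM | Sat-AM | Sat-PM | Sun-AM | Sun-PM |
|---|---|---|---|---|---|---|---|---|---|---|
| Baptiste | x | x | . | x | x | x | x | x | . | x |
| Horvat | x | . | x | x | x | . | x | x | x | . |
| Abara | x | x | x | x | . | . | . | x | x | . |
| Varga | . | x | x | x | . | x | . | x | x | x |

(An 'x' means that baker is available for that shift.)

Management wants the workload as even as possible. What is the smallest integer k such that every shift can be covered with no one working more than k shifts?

With 4 bakers and 12 worker-slots to fill, someone must work at least ⌈12/4⌉ = 3 shifts, so k ≥ 3.
k = 3 works: Wed-AM→Horvat, Wed-PM→Abara, Thu-AM→Horvat, Thu-PM→Abara, Fri-AM→Baptiste+Horvat, Fri-PM→Baptiste+Varga, Sat-AM→Baptiste, Sat-PM→Varga, Sun-AM→Abara, Sun-PM→Varga.
Loads: Baptiste 3, Horvat 3, Abara 3, Varga 3 — all ≤ 3.

3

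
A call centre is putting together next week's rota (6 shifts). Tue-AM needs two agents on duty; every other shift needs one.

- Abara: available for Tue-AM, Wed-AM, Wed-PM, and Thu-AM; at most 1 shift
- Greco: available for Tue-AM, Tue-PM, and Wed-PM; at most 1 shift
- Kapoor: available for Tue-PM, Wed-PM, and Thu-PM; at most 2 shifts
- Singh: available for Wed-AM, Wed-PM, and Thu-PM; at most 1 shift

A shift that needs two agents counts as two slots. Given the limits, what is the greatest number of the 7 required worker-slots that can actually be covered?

5

Total capacity across all agents is 1+1+2+1 = 5, and 7 slots are needed, so at most 5 can be filled.
An assignment achieving 5: Tue-AM→Greco, Tue-PM→Kapoor, Wed-AM→Singh, Thu-AM→Abara, Thu-PM→Kapoor.
Loads: Abara 1/1, Greco 1/1, Kapoor 2/2, Singh 1/1.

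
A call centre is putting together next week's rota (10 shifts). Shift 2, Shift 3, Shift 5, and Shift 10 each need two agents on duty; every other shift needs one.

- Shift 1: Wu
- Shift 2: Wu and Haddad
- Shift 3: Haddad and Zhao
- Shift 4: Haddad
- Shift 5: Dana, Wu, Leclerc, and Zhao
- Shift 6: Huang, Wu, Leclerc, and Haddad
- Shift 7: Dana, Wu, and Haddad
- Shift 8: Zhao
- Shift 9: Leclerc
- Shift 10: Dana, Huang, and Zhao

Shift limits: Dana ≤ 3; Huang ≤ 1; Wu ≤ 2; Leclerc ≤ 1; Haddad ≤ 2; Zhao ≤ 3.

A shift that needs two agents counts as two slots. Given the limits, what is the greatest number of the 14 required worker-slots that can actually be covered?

12

Total capacity across all agents is 3+1+2+1+2+3 = 12, and 14 slots are needed, so at most 12 can be filled.
An assignment achieving 12: Shift 1→Wu, Shift 2→Wu+Haddad, Shift 3→Zhao, Shift 4→Haddad, Shift 5→Dana+Zhao, Shift 7→Dana, Shift 8→Zhao, Shift 9→Leclerc, Shift 10→Dana+Huang.
Loads: Dana 3/3, Huang 1/1, Wu 2/2, Leclerc 1/1, Haddad 2/2, Zhao 3/3.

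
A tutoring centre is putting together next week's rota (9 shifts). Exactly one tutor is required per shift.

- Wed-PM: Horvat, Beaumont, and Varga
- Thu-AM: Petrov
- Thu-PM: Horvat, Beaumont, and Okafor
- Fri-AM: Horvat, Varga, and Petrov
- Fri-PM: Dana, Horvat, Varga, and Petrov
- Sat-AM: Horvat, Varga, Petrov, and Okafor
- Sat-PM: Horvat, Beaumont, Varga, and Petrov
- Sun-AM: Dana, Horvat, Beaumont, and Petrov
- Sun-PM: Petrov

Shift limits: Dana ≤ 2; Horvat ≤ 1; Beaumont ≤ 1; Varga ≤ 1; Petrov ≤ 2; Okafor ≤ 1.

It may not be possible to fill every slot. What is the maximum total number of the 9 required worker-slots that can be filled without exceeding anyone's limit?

8

Total capacity across all tutors is 2+1+1+1+2+1 = 8, and 9 slots are needed, so at most 8 can be filled.
An assignment achieving 8: Wed-PM→Horvat, Thu-AM→Petrov, Thu-PM→Beaumont, Fri-AM→Varga, Fri-PM→Dana, Sat-AM→Okafor, Sun-AM→Dana, Sun-PM→Petrov.
Loads: Dana 2/2, Horvat 1/1, Beaumont 1/1, Varga 1/1, Petrov 2/2, Okafor 1/1.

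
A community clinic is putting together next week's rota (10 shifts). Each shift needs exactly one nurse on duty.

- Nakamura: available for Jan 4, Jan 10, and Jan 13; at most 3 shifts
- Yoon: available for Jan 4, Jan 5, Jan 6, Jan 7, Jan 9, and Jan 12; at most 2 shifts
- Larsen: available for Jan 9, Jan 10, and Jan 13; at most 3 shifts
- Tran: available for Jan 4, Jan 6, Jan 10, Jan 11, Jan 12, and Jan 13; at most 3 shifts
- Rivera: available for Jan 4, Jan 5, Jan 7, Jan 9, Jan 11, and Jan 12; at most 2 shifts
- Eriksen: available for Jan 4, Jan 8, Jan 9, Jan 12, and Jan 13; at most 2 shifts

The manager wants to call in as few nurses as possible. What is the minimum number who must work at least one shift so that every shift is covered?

4

10 slots to fill and no one can take more than 3, so at least ⌈10/3⌉ = 4 nurses are needed.
Nakamura, Yoon, Tran, and Eriksen alone can cover everything: Jan 4→Nakamura, Jan 5→Yoon, Jan 6→Tran, Jan 7→Yoon, Jan 8→Eriksen, Jan 9→Eriksen, Jan 10→Nakamura, Jan 11→Tran, Jan 12→Tran, Jan 13→Nakamura.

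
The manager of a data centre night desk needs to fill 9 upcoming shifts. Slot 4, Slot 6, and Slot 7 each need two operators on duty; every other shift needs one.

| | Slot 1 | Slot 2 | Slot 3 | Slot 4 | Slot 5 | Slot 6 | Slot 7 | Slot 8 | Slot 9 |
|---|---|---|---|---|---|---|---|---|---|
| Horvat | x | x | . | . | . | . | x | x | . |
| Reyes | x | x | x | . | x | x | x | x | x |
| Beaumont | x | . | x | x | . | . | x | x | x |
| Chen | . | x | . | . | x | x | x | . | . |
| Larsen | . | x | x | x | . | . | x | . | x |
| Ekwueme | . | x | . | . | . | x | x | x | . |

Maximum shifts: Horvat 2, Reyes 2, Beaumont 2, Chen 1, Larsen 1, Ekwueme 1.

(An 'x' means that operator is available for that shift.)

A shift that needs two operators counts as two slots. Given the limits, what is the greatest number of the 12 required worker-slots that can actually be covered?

9

Total capacity across all operators is 2+2+2+1+1+1 = 9, and 12 slots are needed, so at most 9 can be filled.
An assignment achieving 9: Slot 1→Horvat, Slot 3→Reyes, Slot 4→Beaumont+Larsen, Slot 5→Reyes, Slot 6→Chen+Ekwueme, Slot 8→Horvat, Slot 9→Beaumont.
Loads: Horvat 2/2, Reyes 2/2, Beaumont 2/2, Chen 1/1, Larsen 1/1, Ekwueme 1/1.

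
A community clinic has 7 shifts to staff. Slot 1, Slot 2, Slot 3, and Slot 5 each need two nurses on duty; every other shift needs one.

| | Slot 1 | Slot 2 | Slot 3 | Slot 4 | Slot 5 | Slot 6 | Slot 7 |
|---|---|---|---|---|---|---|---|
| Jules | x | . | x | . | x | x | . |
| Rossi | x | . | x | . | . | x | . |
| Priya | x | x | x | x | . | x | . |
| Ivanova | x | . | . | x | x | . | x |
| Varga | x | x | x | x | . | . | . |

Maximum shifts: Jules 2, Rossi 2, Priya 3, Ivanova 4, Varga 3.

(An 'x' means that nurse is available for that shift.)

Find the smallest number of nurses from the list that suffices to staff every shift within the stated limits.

4

11 slots to fill and no one can take more than 4, so at least ⌈11/4⌉ = 3 nurses are needed.
Any 3 nurses together have capacity at most 4+3+3 = 10 < 11 slots, so 3 can never suffice.
Jules, Priya, Ivanova, and Varga alone can cover everything: Slot 1→Ivanova+Varga, Slot 2→Priya+Varga, Slot 3→Priya+Varga, Slot 4→Priya, Slot 5→Jules+Ivanova, Slot 6→Jules, Slot 7→Ivanova.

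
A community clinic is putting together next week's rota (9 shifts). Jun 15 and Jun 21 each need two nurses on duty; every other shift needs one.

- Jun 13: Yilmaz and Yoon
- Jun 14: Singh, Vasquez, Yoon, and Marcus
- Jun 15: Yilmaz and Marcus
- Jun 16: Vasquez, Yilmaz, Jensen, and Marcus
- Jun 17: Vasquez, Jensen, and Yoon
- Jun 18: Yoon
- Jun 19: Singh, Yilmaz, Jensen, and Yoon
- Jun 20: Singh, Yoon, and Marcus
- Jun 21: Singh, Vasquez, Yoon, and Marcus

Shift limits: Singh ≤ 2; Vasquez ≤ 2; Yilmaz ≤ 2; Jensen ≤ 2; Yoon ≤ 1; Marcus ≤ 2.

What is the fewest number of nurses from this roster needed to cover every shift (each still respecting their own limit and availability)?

6

11 slots to fill and no one can take more than 2, so at least ⌈11/2⌉ = 6 nurses are needed.
Singh, Vasquez, Yilmaz, Jensen, Yoon, and Marcus alone can cover everything: Jun 13→Yilmaz, Jun 14→Singh, Jun 15→Yilmaz+Marcus, Jun 16→Jensen, Jun 17→Vasquez, Jun 18→Yoon, Jun 19→Jensen, Jun 20→Singh, Jun 21→Vasquez+Marcus.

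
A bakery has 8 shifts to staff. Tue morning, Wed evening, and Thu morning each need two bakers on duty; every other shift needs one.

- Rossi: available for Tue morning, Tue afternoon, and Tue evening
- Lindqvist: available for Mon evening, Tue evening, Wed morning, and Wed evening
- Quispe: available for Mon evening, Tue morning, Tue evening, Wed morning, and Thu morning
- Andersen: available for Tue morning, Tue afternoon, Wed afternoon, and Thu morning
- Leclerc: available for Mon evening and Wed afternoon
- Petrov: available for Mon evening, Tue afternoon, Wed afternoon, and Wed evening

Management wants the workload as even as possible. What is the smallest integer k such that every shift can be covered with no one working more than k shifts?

With 6 bakers and 11 worker-slots to fill, someone must work at least ⌈11/6⌉ = 2 shifts, so k ≥ 2.
k = 2 works: Mon evening→Leclerc, Tue morning→Rossi+Quispe, Tue afternoon→Andersen, Tue evening→Rossi, Wed morning→Lindqvist, Wed afternoon→Leclerc, Wed evening→Lindqvist+Petrov, Thu morning→Quispe+Andersen.
Loads: Rossi 2, Lindqvist 2, Quispe 2, Andersen 2, Leclerc 2, Petrov 1 — all ≤ 2.

2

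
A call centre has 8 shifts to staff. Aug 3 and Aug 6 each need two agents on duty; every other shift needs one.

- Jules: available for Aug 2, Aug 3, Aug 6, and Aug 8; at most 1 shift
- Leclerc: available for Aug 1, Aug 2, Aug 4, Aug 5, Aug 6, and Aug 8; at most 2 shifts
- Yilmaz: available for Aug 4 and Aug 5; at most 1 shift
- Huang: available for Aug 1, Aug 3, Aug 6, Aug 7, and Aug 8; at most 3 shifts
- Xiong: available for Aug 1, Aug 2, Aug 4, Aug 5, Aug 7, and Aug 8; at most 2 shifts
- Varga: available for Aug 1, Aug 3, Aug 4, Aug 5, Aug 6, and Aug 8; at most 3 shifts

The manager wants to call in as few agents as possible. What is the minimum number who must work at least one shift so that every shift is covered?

10 slots to fill and no one can take more than 3, so at least ⌈10/3⌉ = 4 agents are needed.
Leclerc, Huang, Xiong, and Varga alone can cover everything: Aug 1→Xiong, Aug 2→Leclerc, Aug 3→Huang+Varga, Aug 4→Leclerc, Aug 5→Xiong, Aug 6→Huang+Varga, Aug 7→Huang, Aug 8→Varga.

4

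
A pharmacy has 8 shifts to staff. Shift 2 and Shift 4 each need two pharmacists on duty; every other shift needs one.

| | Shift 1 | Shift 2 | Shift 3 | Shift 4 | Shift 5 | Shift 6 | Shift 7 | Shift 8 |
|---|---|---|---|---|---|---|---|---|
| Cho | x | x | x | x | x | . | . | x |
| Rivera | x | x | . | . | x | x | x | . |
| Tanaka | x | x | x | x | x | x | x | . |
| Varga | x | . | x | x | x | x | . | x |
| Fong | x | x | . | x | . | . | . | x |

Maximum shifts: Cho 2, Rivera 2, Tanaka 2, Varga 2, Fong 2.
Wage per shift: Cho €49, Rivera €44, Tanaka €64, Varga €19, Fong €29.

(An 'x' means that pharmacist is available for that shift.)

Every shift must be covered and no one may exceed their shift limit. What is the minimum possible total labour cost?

Picking the cheapest available pharmacist for each shift independently would cost €260, but that ignores the shift limits.
An optimal schedule: Shift 1→Varga, Shift 2→Tanaka+Fong, Shift 3→Cho, Shift 4→Varga+Fong, Shift 5→Tanaka, Shift 6→Rivera, Shift 7→Rivera, Shift 8→Cho.
Total: 19 + 64 + 29 + 49 + 19 + 29 + 64 + 44 + 44 + 49 = €410.

€410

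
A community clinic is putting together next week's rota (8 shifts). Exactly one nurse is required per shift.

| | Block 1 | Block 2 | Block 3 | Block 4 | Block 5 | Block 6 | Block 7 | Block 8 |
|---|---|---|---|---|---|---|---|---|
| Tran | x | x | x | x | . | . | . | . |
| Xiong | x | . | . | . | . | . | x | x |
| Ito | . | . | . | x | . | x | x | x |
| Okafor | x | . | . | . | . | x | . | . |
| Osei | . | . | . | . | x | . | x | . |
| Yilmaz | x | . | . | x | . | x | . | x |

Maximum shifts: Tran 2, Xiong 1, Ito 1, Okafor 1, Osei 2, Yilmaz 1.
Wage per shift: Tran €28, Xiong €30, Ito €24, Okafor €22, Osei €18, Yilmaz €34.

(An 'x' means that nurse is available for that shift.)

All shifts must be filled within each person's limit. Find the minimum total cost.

€202

Block 2 can only be covered by Tran, so that assignment is forced.
Block 3 can only be covered by Tran, so that assignment is forced.
Block 5 can only be covered by Osei, so that assignment is forced.
Picking the cheapest available nurse for each shift independently would cost €184, but that ignores the shift limits.
An optimal schedule: Block 1→Yilmaz, Block 2→Tran, Block 3→Tran, Block 4→Ito, Block 5→Osei, Block 6→Okafor, Block 7→Osei, Block 8→Xiong.
Total: 34 + 28 + 28 + 24 + 18 + 22 + 18 + 30 = €202.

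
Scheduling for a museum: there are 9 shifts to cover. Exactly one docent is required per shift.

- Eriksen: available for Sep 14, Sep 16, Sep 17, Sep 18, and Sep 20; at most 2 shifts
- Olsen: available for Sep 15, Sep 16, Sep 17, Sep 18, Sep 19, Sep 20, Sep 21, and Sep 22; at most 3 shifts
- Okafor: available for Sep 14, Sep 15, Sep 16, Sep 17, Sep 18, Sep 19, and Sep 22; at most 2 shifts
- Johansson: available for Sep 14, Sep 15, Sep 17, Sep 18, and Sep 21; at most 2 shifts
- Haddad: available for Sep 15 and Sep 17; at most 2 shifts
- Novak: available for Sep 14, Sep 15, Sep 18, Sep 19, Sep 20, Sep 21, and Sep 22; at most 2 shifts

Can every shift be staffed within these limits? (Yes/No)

Yes

One valid schedule: Sep 14→Okafor, Sep 15→Okafor, Sep 16→Eriksen, Sep 17→Johansson, Sep 18→Johansson, Sep 19→Olsen, Sep 20→Eriksen, Sep 21→Olsen, Sep 22→Olsen.
Loads: Eriksen 2/2, Olsen 3/3, Okafor 2/2, Johansson 2/2, Haddad 0/2, Novak 0/2 — all within limits.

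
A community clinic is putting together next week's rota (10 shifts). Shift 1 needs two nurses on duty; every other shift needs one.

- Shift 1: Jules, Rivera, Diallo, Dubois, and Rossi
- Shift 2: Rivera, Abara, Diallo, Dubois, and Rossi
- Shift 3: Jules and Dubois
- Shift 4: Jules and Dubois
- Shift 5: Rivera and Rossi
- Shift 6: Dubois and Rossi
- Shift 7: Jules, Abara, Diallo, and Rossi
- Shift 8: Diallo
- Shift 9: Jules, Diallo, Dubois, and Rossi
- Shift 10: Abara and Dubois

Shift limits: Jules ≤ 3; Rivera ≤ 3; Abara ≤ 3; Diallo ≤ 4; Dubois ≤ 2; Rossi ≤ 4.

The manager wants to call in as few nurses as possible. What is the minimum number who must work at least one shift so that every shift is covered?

4

11 slots to fill and no one can take more than 4, so at least ⌈11/4⌉ = 3 nurses are needed.
No set of 3 nurses can cover every shift (each such set leaves at least one shift with no one available or exceeds a cap).
Jules, Rivera, Diallo, and Dubois alone can cover everything: Shift 1→Rivera+Diallo, Shift 2→Rivera, Shift 3→Jules, Shift 4→Jules, Shift 5→Rivera, Shift 6→Dubois, Shift 7→Jules, Shift 8→Diallo, Shift 9→Diallo, Shift 10→Dubois.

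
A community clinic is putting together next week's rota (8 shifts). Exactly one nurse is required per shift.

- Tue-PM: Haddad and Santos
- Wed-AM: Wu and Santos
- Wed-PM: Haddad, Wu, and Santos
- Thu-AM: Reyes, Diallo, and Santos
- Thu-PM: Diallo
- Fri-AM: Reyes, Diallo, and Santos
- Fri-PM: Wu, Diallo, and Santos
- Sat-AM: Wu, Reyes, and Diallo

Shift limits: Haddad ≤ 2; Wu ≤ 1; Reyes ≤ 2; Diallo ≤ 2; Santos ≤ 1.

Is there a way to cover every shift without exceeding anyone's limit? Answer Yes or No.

Thu-PM can only be covered by Diallo, so that assignment is forced.
One valid schedule: Tue-PM→Haddad, Wed-AM→Wu, Wed-PM→Haddad, Thu-AM→Reyes, Thu-PM→Diallo, Fri-AM→Reyes, Fri-PM→Santos, Sat-AM→Diallo.
Loads: Haddad 2/2, Wu 1/1, Reyes 2/2, Diallo 2/2, Santos 1/1 — all within limits.

Yes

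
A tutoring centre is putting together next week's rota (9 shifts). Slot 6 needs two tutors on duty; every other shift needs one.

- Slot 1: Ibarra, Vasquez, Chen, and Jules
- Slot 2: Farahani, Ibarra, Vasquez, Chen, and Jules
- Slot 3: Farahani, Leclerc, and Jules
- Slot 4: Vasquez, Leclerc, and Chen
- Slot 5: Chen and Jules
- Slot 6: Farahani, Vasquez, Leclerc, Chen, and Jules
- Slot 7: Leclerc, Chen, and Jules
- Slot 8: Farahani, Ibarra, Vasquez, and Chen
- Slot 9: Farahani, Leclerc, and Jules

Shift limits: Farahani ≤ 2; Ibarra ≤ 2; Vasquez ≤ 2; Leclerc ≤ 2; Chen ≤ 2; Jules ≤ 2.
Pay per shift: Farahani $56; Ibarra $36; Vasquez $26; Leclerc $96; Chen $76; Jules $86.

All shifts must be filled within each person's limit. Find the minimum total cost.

$560

Picking the cheapest available tutor for each shift independently would cost $450, but that ignores the shift limits.
An optimal schedule: Slot 1→Ibarra, Slot 2→Jules, Slot 3→Farahani, Slot 4→Vasquez, Slot 5→Chen, Slot 6→Vasquez+Jules, Slot 7→Chen, Slot 8→Ibarra, Slot 9→Farahani.
Total: 36 + 86 + 56 + 26 + 76 + 26 + 86 + 76 + 36 + 56 = $560.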